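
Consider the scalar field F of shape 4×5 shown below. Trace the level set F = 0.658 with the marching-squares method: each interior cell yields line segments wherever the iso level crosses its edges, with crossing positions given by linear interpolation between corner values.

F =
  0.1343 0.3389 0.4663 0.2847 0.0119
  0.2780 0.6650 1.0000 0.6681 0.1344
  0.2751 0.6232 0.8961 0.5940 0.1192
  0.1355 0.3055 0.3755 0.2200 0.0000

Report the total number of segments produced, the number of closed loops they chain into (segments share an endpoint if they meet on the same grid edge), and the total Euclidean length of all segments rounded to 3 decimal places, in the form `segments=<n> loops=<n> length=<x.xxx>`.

cell (0,0): code 0100 → (0.979,1.000)–(1.000,0.982)
cell (0,1): code 1100 → (0.359,2.000)–(0.979,1.000)
cell (0,2): code 1100 → (0.974,3.000)–(0.359,2.000)
cell (0,3): code 1000 → (1.000,3.019)–(0.974,3.000)
cell (1,0): code 0010 → (1.000,0.982)–(1.167,1.000)
cell (1,1): code 0111 → (1.167,1.000)–(2.000,1.128)
cell (1,2): code 1011 → (2.000,2.788)–(1.136,3.000)
cell (1,3): code 0001 → (1.136,3.000)–(1.000,3.019)
cell (2,1): code 0010 → (2.000,1.128)–(2.457,2.000)
cell (2,2): code 0001 → (2.457,2.000)–(2.000,2.788)
total: 10 segments, chained into 1 closed loop(s), length Σ = 6.344384

segments=10 loops=1 length=6.344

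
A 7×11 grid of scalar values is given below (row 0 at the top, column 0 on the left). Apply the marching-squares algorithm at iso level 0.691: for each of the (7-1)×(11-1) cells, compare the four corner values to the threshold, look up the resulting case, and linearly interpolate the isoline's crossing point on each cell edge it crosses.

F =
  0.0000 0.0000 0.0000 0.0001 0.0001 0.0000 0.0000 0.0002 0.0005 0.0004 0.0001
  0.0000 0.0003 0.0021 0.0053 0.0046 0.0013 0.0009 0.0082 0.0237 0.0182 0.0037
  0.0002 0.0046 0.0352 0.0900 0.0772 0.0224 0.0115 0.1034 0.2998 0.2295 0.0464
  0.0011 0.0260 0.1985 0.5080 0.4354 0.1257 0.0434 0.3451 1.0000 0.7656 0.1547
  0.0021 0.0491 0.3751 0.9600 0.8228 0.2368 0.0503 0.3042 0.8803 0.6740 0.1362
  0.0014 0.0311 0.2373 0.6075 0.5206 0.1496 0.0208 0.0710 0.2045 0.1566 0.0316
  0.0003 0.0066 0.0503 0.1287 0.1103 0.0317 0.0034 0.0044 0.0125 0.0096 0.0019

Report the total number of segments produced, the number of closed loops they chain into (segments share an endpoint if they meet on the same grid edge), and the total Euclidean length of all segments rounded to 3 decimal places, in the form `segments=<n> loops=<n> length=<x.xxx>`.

cell (2,7): code 0100 → (2.559,8.000)–(3.000,7.528)
cell (2,8): code 1100 → (2.861,9.000)–(2.559,8.000)
cell (2,9): code 1000 → (3.000,9.122)–(2.861,9.000)
cell (3,2): code 0100 → (3.405,3.000)–(4.000,2.540)
cell (3,3): code 1100 → (3.660,4.000)–(3.405,3.000)
cell (3,4): code 1000 → (4.000,4.225)–(3.660,4.000)
cell (3,7): code 0110 → (3.000,7.528)–(4.000,7.671)
cell (3,8): code 1011 → (4.000,8.918)–(3.814,9.000)
cell (3,9): code 0001 → (3.814,9.000)–(3.000,9.122)
cell (4,2): code 0010 → (4.000,2.540)–(4.763,3.000)
cell (4,3): code 0011 → (4.763,3.000)–(4.436,4.000)
cell (4,4): code 0001 → (4.436,4.000)–(4.000,4.225)
cell (4,7): code 0010 → (4.000,7.671)–(4.280,8.000)
cell (4,8): code 0001 → (4.280,8.000)–(4.000,8.918)
total: 14 segments, chained into 2 closed loop(s), length Σ = 9.929548

segments=14 loops=2 length=9.930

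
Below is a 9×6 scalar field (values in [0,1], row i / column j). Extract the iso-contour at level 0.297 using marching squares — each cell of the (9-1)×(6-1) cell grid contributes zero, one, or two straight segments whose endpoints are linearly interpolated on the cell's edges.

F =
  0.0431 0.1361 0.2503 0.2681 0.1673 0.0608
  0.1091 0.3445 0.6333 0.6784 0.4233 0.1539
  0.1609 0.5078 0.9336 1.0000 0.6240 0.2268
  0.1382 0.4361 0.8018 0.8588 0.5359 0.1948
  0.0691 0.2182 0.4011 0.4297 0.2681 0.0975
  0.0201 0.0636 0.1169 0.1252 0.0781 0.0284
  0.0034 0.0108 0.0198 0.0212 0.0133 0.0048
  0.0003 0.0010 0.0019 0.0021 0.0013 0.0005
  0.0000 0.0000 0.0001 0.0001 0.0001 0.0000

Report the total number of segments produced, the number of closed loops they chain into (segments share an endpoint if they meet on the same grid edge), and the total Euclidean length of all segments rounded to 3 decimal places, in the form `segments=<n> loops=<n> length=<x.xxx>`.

cell (0,0): code 0100 → (0.772,1.000)–(1.000,0.798)
cell (0,1): code 1100 → (0.122,2.000)–(0.772,1.000)
cell (0,2): code 1100 → (0.070,3.000)–(0.122,2.000)
cell (0,3): code 1100 → (0.507,4.000)–(0.070,3.000)
cell (0,4): code 1000 → (1.000,4.469)–(0.507,4.000)
cell (1,0): code 0110 → (1.000,0.798)–(2.000,0.392)
cell (1,4): code 1001 → (2.000,4.823)–(1.000,4.469)
cell (2,0): code 0110 → (2.000,0.392)–(3.000,0.533)
cell (2,4): code 1001 → (3.000,4.700)–(2.000,4.823)
cell (3,0): code 0010 → (3.000,0.533)–(3.638,1.000)
cell (3,1): code 0111 → (3.638,1.000)–(4.000,1.431)
cell (3,3): code 1011 → (4.000,3.821)–(3.892,4.000)
cell (3,4): code 0001 → (3.892,4.000)–(3.000,4.700)
cell (4,1): code 0010 → (4.000,1.431)–(4.366,2.000)
cell (4,2): code 0011 → (4.366,2.000)–(4.436,3.000)
cell (4,3): code 0001 → (4.436,3.000)–(4.000,3.821)
total: 16 segments, chained into 1 closed loop(s), length Σ = 13.732993

segments=16 loops=1 length=13.733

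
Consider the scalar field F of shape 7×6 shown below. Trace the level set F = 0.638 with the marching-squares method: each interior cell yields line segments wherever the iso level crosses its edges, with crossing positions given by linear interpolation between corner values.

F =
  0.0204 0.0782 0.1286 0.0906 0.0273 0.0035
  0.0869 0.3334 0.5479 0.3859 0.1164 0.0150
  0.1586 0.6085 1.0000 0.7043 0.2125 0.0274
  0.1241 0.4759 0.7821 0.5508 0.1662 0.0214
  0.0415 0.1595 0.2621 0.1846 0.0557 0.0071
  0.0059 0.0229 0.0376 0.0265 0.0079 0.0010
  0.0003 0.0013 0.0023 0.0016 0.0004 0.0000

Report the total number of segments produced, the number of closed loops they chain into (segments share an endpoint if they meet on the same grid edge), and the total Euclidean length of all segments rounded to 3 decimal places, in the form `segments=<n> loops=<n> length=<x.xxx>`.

segments=8 loops=1 length=6.094

cell (1,1): code 0100 → (1.199,2.000)–(2.000,1.075)
cell (1,2): code 1100 → (1.792,3.000)–(1.199,2.000)
cell (1,3): code 1000 → (2.000,3.135)–(1.792,3.000)
cell (2,1): code 0110 → (2.000,1.075)–(3.000,1.529)
cell (2,2): code 1011 → (3.000,2.623)–(2.432,3.000)
cell (2,3): code 0001 → (2.432,3.000)–(2.000,3.135)
cell (3,1): code 0010 → (3.000,1.529)–(3.277,2.000)
cell (3,2): code 0001 → (3.277,2.000)–(3.000,2.623)
total: 8 segments, chained into 1 closed loop(s), length Σ = 6.094055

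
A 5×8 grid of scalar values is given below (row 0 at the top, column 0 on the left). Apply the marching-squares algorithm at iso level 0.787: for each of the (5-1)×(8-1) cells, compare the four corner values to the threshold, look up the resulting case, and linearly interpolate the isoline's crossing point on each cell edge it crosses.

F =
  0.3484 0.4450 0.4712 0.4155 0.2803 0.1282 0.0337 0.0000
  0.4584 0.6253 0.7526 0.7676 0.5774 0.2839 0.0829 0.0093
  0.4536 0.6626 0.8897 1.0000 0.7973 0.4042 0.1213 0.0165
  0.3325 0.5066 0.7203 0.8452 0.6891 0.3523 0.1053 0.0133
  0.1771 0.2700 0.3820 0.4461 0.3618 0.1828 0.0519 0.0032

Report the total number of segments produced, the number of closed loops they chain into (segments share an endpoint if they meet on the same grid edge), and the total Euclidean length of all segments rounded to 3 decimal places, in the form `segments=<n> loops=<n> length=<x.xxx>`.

cell (1,1): code 0100 → (1.251,2.000)–(2.000,1.548)
cell (1,2): code 1100 → (1.083,3.000)–(1.251,2.000)
cell (1,3): code 1100 → (1.953,4.000)–(1.083,3.000)
cell (1,4): code 1000 → (2.000,4.026)–(1.953,4.000)
cell (2,1): code 0010 → (2.000,1.548)–(2.606,2.000)
cell (2,2): code 0111 → (2.606,2.000)–(3.000,2.534)
cell (2,3): code 1011 → (3.000,3.373)–(2.095,4.000)
cell (2,4): code 0001 → (2.095,4.000)–(2.000,4.026)
cell (3,2): code 0010 → (3.000,2.534)–(3.146,3.000)
cell (3,3): code 0001 → (3.146,3.000)–(3.000,3.373)
total: 10 segments, chained into 1 closed loop(s), length Σ = 6.775951

segments=10 loops=1 length=6.776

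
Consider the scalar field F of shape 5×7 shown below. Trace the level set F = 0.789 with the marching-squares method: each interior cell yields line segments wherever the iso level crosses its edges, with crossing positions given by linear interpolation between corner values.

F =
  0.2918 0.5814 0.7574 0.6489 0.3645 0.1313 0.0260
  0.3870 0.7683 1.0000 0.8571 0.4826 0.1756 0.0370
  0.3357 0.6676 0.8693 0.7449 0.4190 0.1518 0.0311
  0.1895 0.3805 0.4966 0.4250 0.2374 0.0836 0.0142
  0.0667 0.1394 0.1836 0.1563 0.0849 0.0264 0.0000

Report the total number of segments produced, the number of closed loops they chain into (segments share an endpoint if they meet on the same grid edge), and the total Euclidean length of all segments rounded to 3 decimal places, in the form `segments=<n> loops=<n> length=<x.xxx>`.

cell (0,1): code 0100 → (0.130,2.000)–(1.000,1.089)
cell (0,2): code 1100 → (0.673,3.000)–(0.130,2.000)
cell (0,3): code 1000 → (1.000,3.182)–(0.673,3.000)
cell (1,1): code 0110 → (1.000,1.089)–(2.000,1.602)
cell (1,2): code 1011 → (2.000,2.645)–(1.607,3.000)
cell (1,3): code 0001 → (1.607,3.000)–(1.000,3.182)
cell (2,1): code 0010 → (2.000,1.602)–(2.215,2.000)
cell (2,2): code 0001 → (2.215,2.000)–(2.000,2.645)
total: 8 segments, chained into 1 closed loop(s), length Σ = 6.191047

segments=8 loops=1 length=6.191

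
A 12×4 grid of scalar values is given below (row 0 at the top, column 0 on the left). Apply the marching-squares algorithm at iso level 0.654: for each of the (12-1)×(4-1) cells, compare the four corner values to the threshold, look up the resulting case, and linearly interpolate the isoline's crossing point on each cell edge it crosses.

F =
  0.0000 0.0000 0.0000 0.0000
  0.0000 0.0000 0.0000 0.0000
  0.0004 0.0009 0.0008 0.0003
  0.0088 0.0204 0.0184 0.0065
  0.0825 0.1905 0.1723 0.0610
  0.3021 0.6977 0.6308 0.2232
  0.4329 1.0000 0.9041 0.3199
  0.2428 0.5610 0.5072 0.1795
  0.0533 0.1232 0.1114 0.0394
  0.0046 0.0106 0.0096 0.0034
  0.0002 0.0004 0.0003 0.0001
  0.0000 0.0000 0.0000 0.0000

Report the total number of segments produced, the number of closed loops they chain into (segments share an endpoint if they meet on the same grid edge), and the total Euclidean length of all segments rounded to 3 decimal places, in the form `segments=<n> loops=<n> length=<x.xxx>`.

segments=8 loops=1 length=6.055

cell (4,0): code 0100 → (4.914,1.000)–(5.000,0.890)
cell (4,1): code 1000 → (5.000,1.653)–(4.914,1.000)
cell (5,0): code 0110 → (5.000,0.890)–(6.000,0.390)
cell (5,1): code 1101 → (5.085,2.000)–(5.000,1.653)
cell (5,2): code 1000 → (6.000,2.428)–(5.085,2.000)
cell (6,0): code 0010 → (6.000,0.390)–(6.788,1.000)
cell (6,1): code 0011 → (6.788,1.000)–(6.630,2.000)
cell (6,2): code 0001 → (6.630,2.000)–(6.000,2.428)
total: 8 segments, chained into 1 closed loop(s), length Σ = 6.055093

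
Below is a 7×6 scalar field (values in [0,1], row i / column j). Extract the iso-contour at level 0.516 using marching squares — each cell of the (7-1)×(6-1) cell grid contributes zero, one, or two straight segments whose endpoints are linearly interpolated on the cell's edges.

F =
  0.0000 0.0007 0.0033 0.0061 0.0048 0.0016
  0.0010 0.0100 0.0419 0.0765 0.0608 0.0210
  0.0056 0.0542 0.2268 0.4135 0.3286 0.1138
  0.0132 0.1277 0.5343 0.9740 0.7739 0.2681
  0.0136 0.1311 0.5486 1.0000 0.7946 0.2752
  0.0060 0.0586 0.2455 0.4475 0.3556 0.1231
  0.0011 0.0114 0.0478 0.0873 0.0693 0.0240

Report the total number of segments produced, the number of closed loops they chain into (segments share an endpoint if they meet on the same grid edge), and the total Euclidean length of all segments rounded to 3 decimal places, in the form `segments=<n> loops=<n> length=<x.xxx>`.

cell (2,1): code 0100 → (2.940,2.000)–(3.000,1.955)
cell (2,2): code 1100 → (2.183,3.000)–(2.940,2.000)
cell (2,3): code 1100 → (2.421,4.000)–(2.183,3.000)
cell (2,4): code 1000 → (3.000,4.510)–(2.421,4.000)
cell (3,1): code 0110 → (3.000,1.955)–(4.000,1.922)
cell (3,4): code 1001 → (4.000,4.536)–(3.000,4.510)
cell (4,1): code 0010 → (4.000,1.922)–(4.108,2.000)
cell (4,2): code 0011 → (4.108,2.000)–(4.876,3.000)
cell (4,3): code 0011 → (4.876,3.000)–(4.635,4.000)
cell (4,4): code 0001 → (4.635,4.000)–(4.000,4.536)
total: 10 segments, chained into 1 closed loop(s), length Σ = 8.383386

segments=10 loops=1 length=8.383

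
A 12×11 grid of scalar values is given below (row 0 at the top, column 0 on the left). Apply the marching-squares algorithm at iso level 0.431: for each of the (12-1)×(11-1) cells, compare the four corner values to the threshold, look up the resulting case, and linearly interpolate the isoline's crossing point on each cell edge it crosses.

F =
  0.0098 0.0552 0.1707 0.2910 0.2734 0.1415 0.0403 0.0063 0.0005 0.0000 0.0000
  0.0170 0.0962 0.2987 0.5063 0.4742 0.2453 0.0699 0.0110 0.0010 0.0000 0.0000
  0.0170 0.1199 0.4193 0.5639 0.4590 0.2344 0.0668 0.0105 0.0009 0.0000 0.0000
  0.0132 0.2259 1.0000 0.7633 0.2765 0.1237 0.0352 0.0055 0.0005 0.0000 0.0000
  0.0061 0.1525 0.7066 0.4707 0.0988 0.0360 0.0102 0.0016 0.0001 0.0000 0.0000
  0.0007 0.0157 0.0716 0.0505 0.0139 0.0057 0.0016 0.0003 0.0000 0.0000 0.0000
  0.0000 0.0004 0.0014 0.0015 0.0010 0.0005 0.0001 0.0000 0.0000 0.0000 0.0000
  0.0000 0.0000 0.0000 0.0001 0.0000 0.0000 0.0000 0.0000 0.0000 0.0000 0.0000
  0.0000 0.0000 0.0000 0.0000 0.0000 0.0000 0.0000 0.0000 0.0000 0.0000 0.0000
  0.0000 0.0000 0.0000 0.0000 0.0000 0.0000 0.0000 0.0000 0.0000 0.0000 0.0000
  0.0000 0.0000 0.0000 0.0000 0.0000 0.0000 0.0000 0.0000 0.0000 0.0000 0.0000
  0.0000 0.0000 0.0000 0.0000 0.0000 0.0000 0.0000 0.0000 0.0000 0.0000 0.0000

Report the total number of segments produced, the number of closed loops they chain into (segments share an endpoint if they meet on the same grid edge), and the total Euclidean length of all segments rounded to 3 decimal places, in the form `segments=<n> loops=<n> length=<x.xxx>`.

segments=14 loops=1 length=10.396

cell (0,2): code 0100 → (0.650,3.000)–(1.000,2.637)
cell (0,3): code 1100 → (0.785,4.000)–(0.650,3.000)
cell (0,4): code 1000 → (1.000,4.189)–(0.785,4.000)
cell (1,2): code 0110 → (1.000,2.637)–(2.000,2.081)
cell (1,4): code 1001 → (2.000,4.125)–(1.000,4.189)
cell (2,1): code 0100 → (2.020,2.000)–(3.000,1.265)
cell (2,2): code 1110 → (2.000,2.081)–(2.020,2.000)
cell (2,3): code 1011 → (3.000,3.683)–(2.153,4.000)
cell (2,4): code 0001 → (2.153,4.000)–(2.000,4.125)
cell (3,1): code 0110 → (3.000,1.265)–(4.000,1.503)
cell (3,3): code 1001 → (4.000,3.107)–(3.000,3.683)
cell (4,1): code 0010 → (4.000,1.503)–(4.434,2.000)
cell (4,2): code 0011 → (4.434,2.000)–(4.094,3.000)
cell (4,3): code 0001 → (4.094,3.000)–(4.000,3.107)
total: 14 segments, chained into 1 closed loop(s), length Σ = 10.396137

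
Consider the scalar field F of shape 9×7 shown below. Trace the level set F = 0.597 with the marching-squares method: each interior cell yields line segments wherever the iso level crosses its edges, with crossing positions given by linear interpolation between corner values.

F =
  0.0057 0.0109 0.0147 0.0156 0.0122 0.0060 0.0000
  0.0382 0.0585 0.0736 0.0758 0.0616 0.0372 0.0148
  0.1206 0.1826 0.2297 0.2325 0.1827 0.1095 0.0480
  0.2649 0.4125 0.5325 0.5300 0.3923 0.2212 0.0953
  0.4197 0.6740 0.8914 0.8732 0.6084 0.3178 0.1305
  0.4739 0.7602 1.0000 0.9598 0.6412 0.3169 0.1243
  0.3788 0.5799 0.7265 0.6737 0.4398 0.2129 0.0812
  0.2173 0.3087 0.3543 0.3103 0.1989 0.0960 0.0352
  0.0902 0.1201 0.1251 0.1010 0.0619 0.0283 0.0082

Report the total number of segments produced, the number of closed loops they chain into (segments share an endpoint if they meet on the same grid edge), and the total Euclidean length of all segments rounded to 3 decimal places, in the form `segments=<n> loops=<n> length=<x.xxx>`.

segments=14 loops=1 length=10.766

cell (3,0): code 0100 → (3.706,1.000)–(4.000,0.697)
cell (3,1): code 1100 → (3.180,2.000)–(3.706,1.000)
cell (3,2): code 1100 → (3.195,3.000)–(3.180,2.000)
cell (3,3): code 1100 → (3.947,4.000)–(3.195,3.000)
cell (3,4): code 1000 → (4.000,4.039)–(3.947,4.000)
cell (4,0): code 0110 → (4.000,0.697)–(5.000,0.430)
cell (4,4): code 1001 → (5.000,4.136)–(4.000,4.039)
cell (5,0): code 0010 → (5.000,0.430)–(5.905,1.000)
cell (5,1): code 0111 → (5.905,1.000)–(6.000,1.117)
cell (5,3): code 1011 → (6.000,3.328)–(5.219,4.000)
cell (5,4): code 0001 → (5.219,4.000)–(5.000,4.136)
cell (6,1): code 0010 → (6.000,1.117)–(6.348,2.000)
cell (6,2): code 0011 → (6.348,2.000)–(6.211,3.000)
cell (6,3): code 0001 → (6.211,3.000)–(6.000,3.328)
total: 14 segments, chained into 1 closed loop(s), length Σ = 10.766138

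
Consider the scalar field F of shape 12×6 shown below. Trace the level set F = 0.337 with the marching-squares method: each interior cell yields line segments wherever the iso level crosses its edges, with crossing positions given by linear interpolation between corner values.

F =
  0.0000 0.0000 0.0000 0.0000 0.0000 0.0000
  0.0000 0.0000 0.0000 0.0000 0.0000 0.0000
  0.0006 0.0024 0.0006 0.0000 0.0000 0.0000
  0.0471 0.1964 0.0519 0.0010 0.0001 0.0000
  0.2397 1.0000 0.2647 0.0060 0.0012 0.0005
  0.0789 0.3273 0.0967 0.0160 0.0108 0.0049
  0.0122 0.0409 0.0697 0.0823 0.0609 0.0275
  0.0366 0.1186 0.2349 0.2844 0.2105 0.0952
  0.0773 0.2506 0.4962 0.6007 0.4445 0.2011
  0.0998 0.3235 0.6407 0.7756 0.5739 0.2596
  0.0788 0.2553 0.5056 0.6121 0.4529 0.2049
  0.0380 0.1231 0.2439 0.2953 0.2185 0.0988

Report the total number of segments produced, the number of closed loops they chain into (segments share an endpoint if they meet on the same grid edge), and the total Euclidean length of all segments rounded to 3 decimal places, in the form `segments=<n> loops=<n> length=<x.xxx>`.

segments=16 loops=2 length=16.573

cell (3,0): code 0100 → (3.175,1.000)–(4.000,0.128)
cell (3,1): code 1000 → (4.000,1.902)–(3.175,1.000)
cell (4,0): code 0010 → (4.000,0.128)–(4.986,1.000)
cell (4,1): code 0001 → (4.986,1.000)–(4.000,1.902)
cell (7,1): code 0100 → (7.391,2.000)–(8.000,1.352)
cell (7,2): code 1100 → (7.166,3.000)–(7.391,2.000)
cell (7,3): code 1100 → (7.541,4.000)–(7.166,3.000)
cell (7,4): code 1000 → (8.000,4.442)–(7.541,4.000)
cell (8,1): code 0110 → (8.000,1.352)–(9.000,1.043)
cell (8,4): code 1001 → (9.000,4.754)–(8.000,4.442)
cell (9,1): code 0110 → (9.000,1.043)–(10.000,1.326)
cell (9,4): code 1001 → (10.000,4.467)–(9.000,4.754)
cell (10,1): code 0010 → (10.000,1.326)–(10.644,2.000)
cell (10,2): code 0011 → (10.644,2.000)–(10.868,3.000)
cell (10,3): code 0011 → (10.868,3.000)–(10.494,4.000)
cell (10,4): code 0001 → (10.494,4.000)–(10.000,4.467)
total: 16 segments, chained into 2 closed loop(s), length Σ = 16.572782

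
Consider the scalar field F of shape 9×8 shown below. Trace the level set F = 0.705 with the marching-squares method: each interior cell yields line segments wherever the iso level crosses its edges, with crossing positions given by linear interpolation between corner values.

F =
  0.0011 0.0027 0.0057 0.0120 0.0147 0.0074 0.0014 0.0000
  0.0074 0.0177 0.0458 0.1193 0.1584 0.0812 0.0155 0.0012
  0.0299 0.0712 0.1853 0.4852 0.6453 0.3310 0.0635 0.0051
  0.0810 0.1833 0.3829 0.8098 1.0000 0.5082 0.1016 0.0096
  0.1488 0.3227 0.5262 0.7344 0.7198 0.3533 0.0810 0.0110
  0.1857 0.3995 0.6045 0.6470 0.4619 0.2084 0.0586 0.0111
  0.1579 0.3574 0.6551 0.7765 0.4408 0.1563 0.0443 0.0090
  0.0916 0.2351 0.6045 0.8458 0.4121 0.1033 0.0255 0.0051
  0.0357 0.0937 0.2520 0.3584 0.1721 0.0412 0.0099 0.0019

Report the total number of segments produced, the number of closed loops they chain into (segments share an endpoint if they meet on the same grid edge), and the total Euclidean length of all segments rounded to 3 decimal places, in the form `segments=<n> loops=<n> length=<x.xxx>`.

segments=14 loops=2 length=10.668

cell (2,2): code 0100 → (2.677,3.000)–(3.000,2.755)
cell (2,3): code 1100 → (2.168,4.000)–(2.677,3.000)
cell (2,4): code 1000 → (3.000,4.600)–(2.168,4.000)
cell (3,2): code 0110 → (3.000,2.755)–(4.000,2.859)
cell (3,4): code 1001 → (4.000,4.040)–(3.000,4.600)
cell (4,2): code 0010 → (4.000,2.859)–(4.336,3.000)
cell (4,3): code 0011 → (4.336,3.000)–(4.057,4.000)
cell (4,4): code 0001 → (4.057,4.000)–(4.000,4.040)
cell (5,2): code 0100 → (5.448,3.000)–(6.000,2.411)
cell (5,3): code 1000 → (6.000,3.213)–(5.448,3.000)
cell (6,2): code 0110 → (6.000,2.411)–(7.000,2.416)
cell (6,3): code 1001 → (7.000,3.325)–(6.000,3.213)
cell (7,2): code 0010 → (7.000,2.416)–(7.289,3.000)
cell (7,3): code 0001 → (7.289,3.000)–(7.000,3.325)
total: 14 segments, chained into 2 closed loop(s), length Σ = 10.668463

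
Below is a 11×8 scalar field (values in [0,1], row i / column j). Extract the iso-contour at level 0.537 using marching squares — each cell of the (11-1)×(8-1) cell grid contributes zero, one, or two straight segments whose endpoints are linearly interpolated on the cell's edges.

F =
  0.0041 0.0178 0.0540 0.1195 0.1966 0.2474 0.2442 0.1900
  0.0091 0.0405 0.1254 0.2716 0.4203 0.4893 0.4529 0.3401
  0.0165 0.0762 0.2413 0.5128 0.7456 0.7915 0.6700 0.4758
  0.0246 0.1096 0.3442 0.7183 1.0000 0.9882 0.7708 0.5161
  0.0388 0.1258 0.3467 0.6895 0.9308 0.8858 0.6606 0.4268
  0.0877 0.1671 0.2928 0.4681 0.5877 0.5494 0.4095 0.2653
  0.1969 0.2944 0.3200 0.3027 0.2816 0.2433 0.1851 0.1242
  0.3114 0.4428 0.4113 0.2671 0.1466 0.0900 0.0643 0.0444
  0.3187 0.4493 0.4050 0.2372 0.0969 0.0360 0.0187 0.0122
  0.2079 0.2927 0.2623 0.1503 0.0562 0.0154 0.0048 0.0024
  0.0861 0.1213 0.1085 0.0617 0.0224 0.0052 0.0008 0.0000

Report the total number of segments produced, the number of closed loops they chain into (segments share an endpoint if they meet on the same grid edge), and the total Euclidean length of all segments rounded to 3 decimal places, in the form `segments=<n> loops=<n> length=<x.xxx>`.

segments=16 loops=1 length=13.132

cell (1,3): code 0100 → (1.359,4.000)–(2.000,3.104)
cell (1,4): code 1100 → (1.158,5.000)–(1.359,4.000)
cell (1,5): code 1100 → (1.387,6.000)–(1.158,5.000)
cell (1,6): code 1000 → (2.000,6.685)–(1.387,6.000)
cell (2,2): code 0100 → (2.118,3.000)–(3.000,2.515)
cell (2,3): code 1110 → (2.000,3.104)–(2.118,3.000)
cell (2,6): code 1001 → (3.000,6.918)–(2.000,6.685)
cell (3,2): code 0110 → (3.000,2.515)–(4.000,2.555)
cell (3,6): code 1001 → (4.000,6.529)–(3.000,6.918)
cell (4,2): code 0010 → (4.000,2.555)–(4.689,3.000)
cell (4,3): code 0111 → (4.689,3.000)–(5.000,3.576)
cell (4,5): code 1011 → (5.000,5.089)–(4.492,6.000)
cell (4,6): code 0001 → (4.492,6.000)–(4.000,6.529)
cell (5,3): code 0010 → (5.000,3.576)–(5.166,4.000)
cell (5,4): code 0011 → (5.166,4.000)–(5.041,5.000)
cell (5,5): code 0001 → (5.041,5.000)–(5.000,5.089)
total: 16 segments, chained into 1 closed loop(s), length Σ = 13.131809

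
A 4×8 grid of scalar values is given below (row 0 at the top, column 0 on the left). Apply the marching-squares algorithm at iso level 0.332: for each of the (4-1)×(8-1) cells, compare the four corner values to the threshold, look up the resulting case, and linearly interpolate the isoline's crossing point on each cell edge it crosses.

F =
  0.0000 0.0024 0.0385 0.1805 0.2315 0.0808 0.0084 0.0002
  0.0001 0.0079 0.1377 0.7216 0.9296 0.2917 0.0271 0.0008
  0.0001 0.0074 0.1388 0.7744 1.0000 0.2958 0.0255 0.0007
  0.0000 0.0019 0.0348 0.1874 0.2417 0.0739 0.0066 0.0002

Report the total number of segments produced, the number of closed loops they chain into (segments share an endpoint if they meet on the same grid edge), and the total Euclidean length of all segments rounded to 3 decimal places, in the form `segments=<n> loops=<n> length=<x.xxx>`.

cell (0,2): code 0100 → (0.280,3.000)–(1.000,2.333)
cell (0,3): code 1100 → (0.144,4.000)–(0.280,3.000)
cell (0,4): code 1000 → (1.000,4.937)–(0.144,4.000)
cell (1,2): code 0110 → (1.000,2.333)–(2.000,2.304)
cell (1,4): code 1001 → (2.000,4.949)–(1.000,4.937)
cell (2,2): code 0010 → (2.000,2.304)–(2.754,3.000)
cell (2,3): code 0011 → (2.754,3.000)–(2.881,4.000)
cell (2,4): code 0001 → (2.881,4.000)–(2.000,4.949)
total: 8 segments, chained into 1 closed loop(s), length Σ = 8.588879

segments=8 loops=1 length=8.589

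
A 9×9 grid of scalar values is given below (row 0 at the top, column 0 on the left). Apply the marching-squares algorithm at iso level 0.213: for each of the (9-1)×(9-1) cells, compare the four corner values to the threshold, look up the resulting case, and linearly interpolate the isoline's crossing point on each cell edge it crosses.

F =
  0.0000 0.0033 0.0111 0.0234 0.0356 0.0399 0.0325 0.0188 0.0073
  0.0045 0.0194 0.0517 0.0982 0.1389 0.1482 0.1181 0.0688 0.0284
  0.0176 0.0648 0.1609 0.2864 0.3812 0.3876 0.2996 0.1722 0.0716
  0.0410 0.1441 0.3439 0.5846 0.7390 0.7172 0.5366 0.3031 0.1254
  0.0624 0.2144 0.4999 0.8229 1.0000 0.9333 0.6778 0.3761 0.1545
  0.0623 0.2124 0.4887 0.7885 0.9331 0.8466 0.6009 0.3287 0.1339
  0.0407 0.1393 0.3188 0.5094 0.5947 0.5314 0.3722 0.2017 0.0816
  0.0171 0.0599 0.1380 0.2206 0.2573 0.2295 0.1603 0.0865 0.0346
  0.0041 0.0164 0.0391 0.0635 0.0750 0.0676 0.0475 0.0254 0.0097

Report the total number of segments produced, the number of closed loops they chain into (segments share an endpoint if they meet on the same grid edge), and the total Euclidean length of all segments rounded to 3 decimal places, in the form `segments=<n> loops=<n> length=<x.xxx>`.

segments=26 loops=1 length=19.982

cell (1,2): code 0100 → (1.610,3.000)–(2.000,2.415)
cell (1,3): code 1100 → (1.306,4.000)–(1.610,3.000)
cell (1,4): code 1100 → (1.271,5.000)–(1.306,4.000)
cell (1,5): code 1100 → (1.523,6.000)–(1.271,5.000)
cell (1,6): code 1000 → (2.000,6.680)–(1.523,6.000)
cell (2,1): code 0100 → (2.285,2.000)–(3.000,1.345)
cell (2,2): code 1110 → (2.000,2.415)–(2.285,2.000)
cell (2,6): code 1101 → (2.312,7.000)–(2.000,6.680)
cell (2,7): code 1000 → (3.000,7.507)–(2.312,7.000)
cell (3,0): code 0100 → (3.980,1.000)–(4.000,0.991)
cell (3,1): code 1110 → (3.000,1.345)–(3.980,1.000)
cell (3,7): code 1001 → (4.000,7.736)–(3.000,7.507)
cell (4,0): code 0010 → (4.000,0.991)–(4.700,1.000)
cell (4,1): code 0111 → (4.700,1.000)–(5.000,1.002)
cell (4,7): code 1001 → (5.000,7.594)–(4.000,7.736)
cell (5,1): code 0110 → (5.000,1.002)–(6.000,1.411)
cell (5,6): code 1011 → (6.000,6.934)–(5.911,7.000)
cell (5,7): code 0001 → (5.911,7.000)–(5.000,7.594)
cell (6,1): code 0010 → (6.000,1.411)–(6.585,2.000)
cell (6,2): code 0111 → (6.585,2.000)–(7.000,2.908)
cell (6,5): code 1011 → (7.000,5.238)–(6.751,6.000)
cell (6,6): code 0001 → (6.751,6.000)–(6.000,6.934)
cell (7,2): code 0010 → (7.000,2.908)–(7.048,3.000)
cell (7,3): code 0011 → (7.048,3.000)–(7.243,4.000)
cell (7,4): code 0011 → (7.243,4.000)–(7.102,5.000)
cell (7,5): code 0001 → (7.102,5.000)–(7.000,5.238)
total: 26 segments, chained into 1 closed loop(s), length Σ = 19.981725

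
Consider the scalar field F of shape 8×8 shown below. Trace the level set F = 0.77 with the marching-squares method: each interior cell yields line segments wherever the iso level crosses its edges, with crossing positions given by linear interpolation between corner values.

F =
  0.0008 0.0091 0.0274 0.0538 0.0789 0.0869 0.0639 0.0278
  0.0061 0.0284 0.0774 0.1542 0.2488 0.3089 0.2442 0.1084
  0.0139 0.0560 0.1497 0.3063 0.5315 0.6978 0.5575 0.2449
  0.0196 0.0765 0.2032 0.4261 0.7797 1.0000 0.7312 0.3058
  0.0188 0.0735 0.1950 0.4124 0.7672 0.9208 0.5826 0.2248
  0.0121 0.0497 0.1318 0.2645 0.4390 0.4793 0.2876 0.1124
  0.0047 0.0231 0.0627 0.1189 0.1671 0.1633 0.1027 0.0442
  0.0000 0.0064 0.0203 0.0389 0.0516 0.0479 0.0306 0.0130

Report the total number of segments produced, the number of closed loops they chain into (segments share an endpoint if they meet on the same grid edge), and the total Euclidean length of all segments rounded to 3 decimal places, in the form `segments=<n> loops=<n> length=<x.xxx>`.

cell (2,3): code 0100 → (2.961,4.000)–(3.000,3.973)
cell (2,4): code 1100 → (2.239,5.000)–(2.961,4.000)
cell (2,5): code 1000 → (3.000,5.856)–(2.239,5.000)
cell (3,3): code 0010 → (3.000,3.973)–(3.776,4.000)
cell (3,4): code 0111 → (3.776,4.000)–(4.000,4.018)
cell (3,5): code 1001 → (4.000,5.446)–(3.000,5.856)
cell (4,4): code 0010 → (4.000,4.018)–(4.342,5.000)
cell (4,5): code 0001 → (4.342,5.000)–(4.000,5.446)
total: 8 segments, chained into 1 closed loop(s), length Σ = 6.109407

segments=8 loops=1 length=6.109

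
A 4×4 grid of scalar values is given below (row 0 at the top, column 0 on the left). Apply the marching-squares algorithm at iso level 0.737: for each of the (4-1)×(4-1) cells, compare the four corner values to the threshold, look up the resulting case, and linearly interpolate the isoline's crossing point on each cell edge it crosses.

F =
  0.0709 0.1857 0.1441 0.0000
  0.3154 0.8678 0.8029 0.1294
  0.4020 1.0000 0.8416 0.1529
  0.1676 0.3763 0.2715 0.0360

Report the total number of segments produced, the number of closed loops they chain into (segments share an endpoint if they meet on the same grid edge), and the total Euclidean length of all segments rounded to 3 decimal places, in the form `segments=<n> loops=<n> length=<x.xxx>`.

segments=8 loops=1 length=5.346

cell (0,0): code 0100 → (0.808,1.000)–(1.000,0.763)
cell (0,1): code 1100 → (0.900,2.000)–(0.808,1.000)
cell (0,2): code 1000 → (1.000,2.098)–(0.900,2.000)
cell (1,0): code 0110 → (1.000,0.763)–(2.000,0.560)
cell (1,2): code 1001 → (2.000,2.152)–(1.000,2.098)
cell (2,0): code 0010 → (2.000,0.560)–(2.422,1.000)
cell (2,1): code 0011 → (2.422,1.000)–(2.183,2.000)
cell (2,2): code 0001 → (2.183,2.000)–(2.000,2.152)
total: 8 segments, chained into 1 closed loop(s), length Σ = 5.346133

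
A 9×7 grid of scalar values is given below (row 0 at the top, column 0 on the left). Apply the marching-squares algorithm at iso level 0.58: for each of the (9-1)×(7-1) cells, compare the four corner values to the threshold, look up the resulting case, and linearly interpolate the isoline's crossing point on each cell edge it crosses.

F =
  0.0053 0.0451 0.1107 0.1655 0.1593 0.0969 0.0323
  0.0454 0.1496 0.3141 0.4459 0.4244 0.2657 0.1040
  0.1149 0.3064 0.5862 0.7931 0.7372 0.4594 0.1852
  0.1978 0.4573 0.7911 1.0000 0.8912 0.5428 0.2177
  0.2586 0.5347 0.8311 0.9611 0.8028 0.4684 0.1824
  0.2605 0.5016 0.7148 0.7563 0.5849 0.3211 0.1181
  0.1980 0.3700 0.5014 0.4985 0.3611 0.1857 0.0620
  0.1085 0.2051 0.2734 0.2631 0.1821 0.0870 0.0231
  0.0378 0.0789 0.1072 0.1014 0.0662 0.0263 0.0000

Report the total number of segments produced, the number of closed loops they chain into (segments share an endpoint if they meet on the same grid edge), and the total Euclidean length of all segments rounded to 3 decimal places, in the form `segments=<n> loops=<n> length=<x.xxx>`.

cell (1,1): code 0100 → (1.977,2.000)–(2.000,1.978)
cell (1,2): code 1100 → (1.386,3.000)–(1.977,2.000)
cell (1,3): code 1100 → (1.497,4.000)–(1.386,3.000)
cell (1,4): code 1000 → (2.000,4.566)–(1.497,4.000)
cell (2,1): code 0110 → (2.000,1.978)–(3.000,1.368)
cell (2,4): code 1001 → (3.000,4.893)–(2.000,4.566)
cell (3,1): code 0110 → (3.000,1.368)–(4.000,1.153)
cell (3,4): code 1001 → (4.000,4.666)–(3.000,4.893)
cell (4,1): code 0110 → (4.000,1.153)–(5.000,1.368)
cell (4,4): code 1001 → (5.000,4.019)–(4.000,4.666)
cell (5,1): code 0010 → (5.000,1.368)–(5.632,2.000)
cell (5,2): code 0011 → (5.632,2.000)–(5.684,3.000)
cell (5,3): code 0011 → (5.684,3.000)–(5.022,4.000)
cell (5,4): code 0001 → (5.022,4.000)–(5.000,4.019)
total: 14 segments, chained into 1 closed loop(s), length Σ = 12.565623

segments=14 loops=1 length=12.566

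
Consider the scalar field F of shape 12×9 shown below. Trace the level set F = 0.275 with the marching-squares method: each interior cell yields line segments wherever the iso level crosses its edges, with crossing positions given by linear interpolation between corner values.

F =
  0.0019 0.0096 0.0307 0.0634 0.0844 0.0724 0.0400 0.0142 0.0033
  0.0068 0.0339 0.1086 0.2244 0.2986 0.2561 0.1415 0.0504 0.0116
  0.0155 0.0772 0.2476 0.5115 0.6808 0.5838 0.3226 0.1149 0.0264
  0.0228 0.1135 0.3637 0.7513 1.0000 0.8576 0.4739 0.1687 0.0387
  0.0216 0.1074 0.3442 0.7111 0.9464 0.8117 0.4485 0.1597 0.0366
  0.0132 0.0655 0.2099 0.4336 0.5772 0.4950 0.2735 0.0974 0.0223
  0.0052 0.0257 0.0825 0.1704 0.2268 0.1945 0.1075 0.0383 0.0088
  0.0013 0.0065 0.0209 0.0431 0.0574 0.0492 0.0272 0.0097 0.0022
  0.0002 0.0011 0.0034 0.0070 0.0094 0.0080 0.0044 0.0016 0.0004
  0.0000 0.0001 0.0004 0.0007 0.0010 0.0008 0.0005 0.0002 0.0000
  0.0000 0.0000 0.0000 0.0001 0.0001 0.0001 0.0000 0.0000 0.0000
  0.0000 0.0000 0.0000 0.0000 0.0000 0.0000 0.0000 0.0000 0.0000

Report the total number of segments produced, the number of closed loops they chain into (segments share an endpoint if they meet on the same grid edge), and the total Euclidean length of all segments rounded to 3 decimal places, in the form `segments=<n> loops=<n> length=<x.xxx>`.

segments=20 loops=1 length=15.553

cell (0,3): code 0100 → (0.890,4.000)–(1.000,3.682)
cell (0,4): code 1000 → (1.000,4.555)–(0.890,4.000)
cell (1,2): code 0100 → (1.176,3.000)–(2.000,2.104)
cell (1,3): code 1110 → (1.000,3.682)–(1.176,3.000)
cell (1,4): code 1101 → (1.058,5.000)–(1.000,4.555)
cell (1,5): code 1100 → (1.737,6.000)–(1.058,5.000)
cell (1,6): code 1000 → (2.000,6.229)–(1.737,6.000)
cell (2,1): code 0100 → (2.236,2.000)–(3.000,1.645)
cell (2,2): code 1110 → (2.000,2.104)–(2.236,2.000)
cell (2,6): code 1001 → (3.000,6.652)–(2.000,6.229)
cell (3,1): code 0110 → (3.000,1.645)–(4.000,1.708)
cell (3,6): code 1001 → (4.000,6.601)–(3.000,6.652)
cell (4,1): code 0010 → (4.000,1.708)–(4.515,2.000)
cell (4,2): code 0111 → (4.515,2.000)–(5.000,2.291)
cell (4,5): code 1011 → (5.000,5.993)–(4.991,6.000)
cell (4,6): code 0001 → (4.991,6.000)–(4.000,6.601)
cell (5,2): code 0010 → (5.000,2.291)–(5.603,3.000)
cell (5,3): code 0011 → (5.603,3.000)–(5.862,4.000)
cell (5,4): code 0011 → (5.862,4.000)–(5.732,5.000)
cell (5,5): code 0001 → (5.732,5.000)–(5.000,5.993)
total: 20 segments, chained into 1 closed loop(s), length Σ = 15.553332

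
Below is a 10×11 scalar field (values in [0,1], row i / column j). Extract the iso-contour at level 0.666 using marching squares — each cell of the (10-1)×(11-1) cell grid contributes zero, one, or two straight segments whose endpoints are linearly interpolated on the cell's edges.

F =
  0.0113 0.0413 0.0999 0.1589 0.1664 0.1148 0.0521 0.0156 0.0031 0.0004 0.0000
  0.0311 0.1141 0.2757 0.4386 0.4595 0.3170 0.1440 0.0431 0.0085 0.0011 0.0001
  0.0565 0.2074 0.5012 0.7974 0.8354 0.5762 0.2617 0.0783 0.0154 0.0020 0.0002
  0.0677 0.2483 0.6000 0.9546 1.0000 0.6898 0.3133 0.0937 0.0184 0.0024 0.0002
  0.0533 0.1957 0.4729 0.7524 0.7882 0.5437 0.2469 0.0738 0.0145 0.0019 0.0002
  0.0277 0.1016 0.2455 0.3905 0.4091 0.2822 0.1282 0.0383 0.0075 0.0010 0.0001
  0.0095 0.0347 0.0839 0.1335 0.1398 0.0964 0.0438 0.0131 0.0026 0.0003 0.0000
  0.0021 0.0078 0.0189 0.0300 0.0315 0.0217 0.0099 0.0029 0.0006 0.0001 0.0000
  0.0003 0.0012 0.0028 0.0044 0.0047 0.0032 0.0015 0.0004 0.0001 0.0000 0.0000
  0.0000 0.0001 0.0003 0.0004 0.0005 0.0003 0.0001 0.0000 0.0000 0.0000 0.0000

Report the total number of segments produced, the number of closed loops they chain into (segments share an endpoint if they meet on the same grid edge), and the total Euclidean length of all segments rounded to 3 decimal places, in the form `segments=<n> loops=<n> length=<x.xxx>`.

cell (1,2): code 0100 → (1.634,3.000)–(2.000,2.556)
cell (1,3): code 1100 → (1.549,4.000)–(1.634,3.000)
cell (1,4): code 1000 → (2.000,4.654)–(1.549,4.000)
cell (2,2): code 0110 → (2.000,2.556)–(3.000,2.186)
cell (2,4): code 1101 → (2.790,5.000)–(2.000,4.654)
cell (2,5): code 1000 → (3.000,5.063)–(2.790,5.000)
cell (3,2): code 0110 → (3.000,2.186)–(4.000,2.691)
cell (3,4): code 1011 → (4.000,4.500)–(3.163,5.000)
cell (3,5): code 0001 → (3.163,5.000)–(3.000,5.063)
cell (4,2): code 0010 → (4.000,2.691)–(4.239,3.000)
cell (4,3): code 0011 → (4.239,3.000)–(4.322,4.000)
cell (4,4): code 0001 → (4.322,4.000)–(4.000,4.500)
total: 12 segments, chained into 1 closed loop(s), length Σ = 8.779792

segments=12 loops=1 length=8.780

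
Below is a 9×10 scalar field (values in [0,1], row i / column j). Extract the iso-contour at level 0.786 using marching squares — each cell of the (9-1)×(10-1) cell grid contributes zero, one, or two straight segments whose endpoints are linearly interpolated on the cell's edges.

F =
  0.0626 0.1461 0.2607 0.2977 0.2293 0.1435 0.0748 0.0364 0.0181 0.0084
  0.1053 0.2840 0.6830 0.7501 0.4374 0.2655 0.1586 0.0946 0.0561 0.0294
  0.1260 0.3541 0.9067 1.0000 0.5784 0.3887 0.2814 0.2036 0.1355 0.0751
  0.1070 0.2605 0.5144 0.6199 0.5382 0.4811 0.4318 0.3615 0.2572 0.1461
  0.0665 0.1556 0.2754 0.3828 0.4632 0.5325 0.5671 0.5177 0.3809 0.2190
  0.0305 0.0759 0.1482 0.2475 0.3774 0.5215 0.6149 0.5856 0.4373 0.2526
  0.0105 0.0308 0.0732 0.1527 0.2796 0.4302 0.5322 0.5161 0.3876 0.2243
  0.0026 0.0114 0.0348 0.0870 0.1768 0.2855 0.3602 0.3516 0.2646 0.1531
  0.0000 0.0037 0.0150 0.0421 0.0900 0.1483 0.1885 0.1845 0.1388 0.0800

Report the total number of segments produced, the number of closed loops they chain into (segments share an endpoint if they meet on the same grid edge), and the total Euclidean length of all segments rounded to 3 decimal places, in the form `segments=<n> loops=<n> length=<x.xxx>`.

cell (1,1): code 0100 → (1.460,2.000)–(2.000,1.782)
cell (1,2): code 1100 → (1.144,3.000)–(1.460,2.000)
cell (1,3): code 1000 → (2.000,3.508)–(1.144,3.000)
cell (2,1): code 0010 → (2.000,1.782)–(2.308,2.000)
cell (2,2): code 0011 → (2.308,2.000)–(2.563,3.000)
cell (2,3): code 0001 → (2.563,3.000)–(2.000,3.508)
total: 6 segments, chained into 1 closed loop(s), length Σ = 4.793992

segments=6 loops=1 length=4.794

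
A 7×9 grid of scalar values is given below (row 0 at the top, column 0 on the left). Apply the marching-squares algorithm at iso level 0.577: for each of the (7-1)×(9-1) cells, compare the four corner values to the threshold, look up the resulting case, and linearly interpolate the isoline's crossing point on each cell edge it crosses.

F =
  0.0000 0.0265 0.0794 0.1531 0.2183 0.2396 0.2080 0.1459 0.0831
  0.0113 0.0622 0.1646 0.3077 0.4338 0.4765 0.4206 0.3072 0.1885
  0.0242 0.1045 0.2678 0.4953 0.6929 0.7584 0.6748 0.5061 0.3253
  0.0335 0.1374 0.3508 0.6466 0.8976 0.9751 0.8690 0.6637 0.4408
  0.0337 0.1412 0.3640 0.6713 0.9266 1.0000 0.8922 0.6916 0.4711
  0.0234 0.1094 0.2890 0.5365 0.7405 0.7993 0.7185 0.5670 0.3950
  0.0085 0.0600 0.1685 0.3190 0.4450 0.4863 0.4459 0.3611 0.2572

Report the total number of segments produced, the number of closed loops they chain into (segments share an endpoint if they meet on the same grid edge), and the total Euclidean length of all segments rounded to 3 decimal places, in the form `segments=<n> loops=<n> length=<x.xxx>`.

segments=18 loops=1 length=14.340

cell (1,3): code 0100 → (1.553,4.000)–(2.000,3.413)
cell (1,4): code 1100 → (1.357,5.000)–(1.553,4.000)
cell (1,5): code 1100 → (1.615,6.000)–(1.357,5.000)
cell (1,6): code 1000 → (2.000,6.580)–(1.615,6.000)
cell (2,2): code 0100 → (2.540,3.000)–(3.000,2.765)
cell (2,3): code 1110 → (2.000,3.413)–(2.540,3.000)
cell (2,6): code 1101 → (2.450,7.000)–(2.000,6.580)
cell (2,7): code 1000 → (3.000,7.389)–(2.450,7.000)
cell (3,2): code 0110 → (3.000,2.765)–(4.000,2.693)
cell (3,7): code 1001 → (4.000,7.520)–(3.000,7.389)
cell (4,2): code 0010 → (4.000,2.693)–(4.700,3.000)
cell (4,3): code 0111 → (4.700,3.000)–(5.000,3.199)
cell (4,6): code 1011 → (5.000,6.934)–(4.920,7.000)
cell (4,7): code 0001 → (4.920,7.000)–(4.000,7.520)
cell (5,3): code 0010 → (5.000,3.199)–(5.553,4.000)
cell (5,4): code 0011 → (5.553,4.000)–(5.710,5.000)
cell (5,5): code 0011 → (5.710,5.000)–(5.519,6.000)
cell (5,6): code 0001 → (5.519,6.000)–(5.000,6.934)
total: 18 segments, chained into 1 closed loop(s), length Σ = 14.339822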